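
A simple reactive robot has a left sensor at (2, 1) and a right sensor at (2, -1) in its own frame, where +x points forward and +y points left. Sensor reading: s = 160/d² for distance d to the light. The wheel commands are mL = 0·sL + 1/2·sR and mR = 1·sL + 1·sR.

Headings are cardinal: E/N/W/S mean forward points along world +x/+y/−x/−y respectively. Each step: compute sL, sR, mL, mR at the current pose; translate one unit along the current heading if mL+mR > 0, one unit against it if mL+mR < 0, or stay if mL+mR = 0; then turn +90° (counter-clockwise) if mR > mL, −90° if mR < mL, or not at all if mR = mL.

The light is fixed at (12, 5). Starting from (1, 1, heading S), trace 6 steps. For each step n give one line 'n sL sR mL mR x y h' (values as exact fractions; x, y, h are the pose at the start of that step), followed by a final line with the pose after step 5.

n=0: pose=(1,1,S); sL=20/17, sR=8/9; mL=4/9, mR=316/153; mL+mR=128/51 → advance +1; mR−mL=248/153 → turn +1·90°
n=1: pose=(1,0,E); sL=160/97, sR=160/117; mL=80/117, mR=34240/11349; mL+mR=14000/3783 → advance +1; mR−mL=26480/11349 → turn +1·90°
n=2: pose=(2,0,N); sL=16/13, sR=16/9; mL=8/9, mR=352/117; mL+mR=152/39 → advance +1; mR−mL=248/117 → turn +1·90°
n=3: pose=(2,1,W); sL=160/169, sR=160/153; mL=80/153, mR=51520/25857; mL+mR=21680/8619 → advance +1; mR−mL=38000/25857 → turn +1·90°
n=4: pose=(1,1,S); sL=20/17, sR=8/9; mL=4/9, mR=316/153; mL+mR=128/51 → advance +1; mR−mL=248/153 → turn +1·90°
n=5: pose=(1,0,E); sL=160/97, sR=160/117; mL=80/117, mR=34240/11349; mL+mR=14000/3783 → advance +1; mR−mL=26480/11349 → turn +1·90°

0 20/17 8/9 4/9 316/153 1 1 S
1 160/97 160/117 80/117 34240/11349 1 0 E
2 16/13 16/9 8/9 352/117 2 0 N
3 160/169 160/153 80/153 51520/25857 2 1 W
4 20/17 8/9 4/9 316/153 1 1 S
5 160/97 160/117 80/117 34240/11349 1 0 E
final 2 0 N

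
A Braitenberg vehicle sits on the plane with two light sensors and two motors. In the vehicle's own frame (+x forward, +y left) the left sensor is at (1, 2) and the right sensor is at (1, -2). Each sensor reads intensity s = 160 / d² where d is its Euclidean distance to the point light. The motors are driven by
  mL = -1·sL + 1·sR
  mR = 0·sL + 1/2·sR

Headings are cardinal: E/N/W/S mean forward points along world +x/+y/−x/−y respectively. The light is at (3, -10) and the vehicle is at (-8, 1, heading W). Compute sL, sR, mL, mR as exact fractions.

32/45 160/313 -2816/14085 80/313

left sensor world pos  = (-9, -1); dL² = 225
right sensor world pos = (-9, 3); dR² = 313
sL = 160/225 = 32/45
sR = 160/313 = 160/313
mL = -1·sL + 1·sR = -2816/14085
mR = 0·sL + 1/2·sR = 80/313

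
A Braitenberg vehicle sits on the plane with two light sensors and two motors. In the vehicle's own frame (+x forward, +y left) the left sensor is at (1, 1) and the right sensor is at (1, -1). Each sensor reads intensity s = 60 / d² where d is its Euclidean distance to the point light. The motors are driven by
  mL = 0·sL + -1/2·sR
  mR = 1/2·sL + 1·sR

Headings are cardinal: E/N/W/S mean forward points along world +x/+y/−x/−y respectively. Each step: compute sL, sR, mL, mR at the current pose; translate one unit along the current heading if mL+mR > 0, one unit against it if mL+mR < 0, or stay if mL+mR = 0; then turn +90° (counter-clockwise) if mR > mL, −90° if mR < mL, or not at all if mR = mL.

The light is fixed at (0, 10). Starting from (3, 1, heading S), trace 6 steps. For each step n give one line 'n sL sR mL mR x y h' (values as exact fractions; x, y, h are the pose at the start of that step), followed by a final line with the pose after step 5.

n=0: pose=(3,1,S); sL=15/29, sR=15/26; mL=-15/52, mR=315/377; mL+mR=825/1508 → advance +1; mR−mL=1695/1508 → turn +1·90°
n=1: pose=(3,0,E); sL=60/97, sR=60/137; mL=-30/137, mR=9930/13289; mL+mR=7020/13289 → advance +1; mR−mL=12840/13289 → turn +1·90°
n=2: pose=(4,0,N); sL=2/3, sR=30/53; mL=-15/53, mR=143/159; mL+mR=98/159 → advance +1; mR−mL=188/159 → turn +1·90°
n=3: pose=(4,1,W); sL=60/109, sR=60/73; mL=-30/73, mR=8730/7957; mL+mR=5460/7957 → advance +1; mR−mL=12000/7957 → turn +1·90°
n=4: pose=(3,1,S); sL=15/29, sR=15/26; mL=-15/52, mR=315/377; mL+mR=825/1508 → advance +1; mR−mL=1695/1508 → turn +1·90°
n=5: pose=(3,0,E); sL=60/97, sR=60/137; mL=-30/137, mR=9930/13289; mL+mR=7020/13289 → advance +1; mR−mL=12840/13289 → turn +1·90°

0 15/29 15/26 -15/52 315/377 3 1 S
1 60/97 60/137 -30/137 9930/13289 3 0 E
2 2/3 30/53 -15/53 143/159 4 0 N
3 60/109 60/73 -30/73 8730/7957 4 1 W
4 15/29 15/26 -15/52 315/377 3 1 S
5 60/97 60/137 -30/137 9930/13289 3 0 E
final 4 0 N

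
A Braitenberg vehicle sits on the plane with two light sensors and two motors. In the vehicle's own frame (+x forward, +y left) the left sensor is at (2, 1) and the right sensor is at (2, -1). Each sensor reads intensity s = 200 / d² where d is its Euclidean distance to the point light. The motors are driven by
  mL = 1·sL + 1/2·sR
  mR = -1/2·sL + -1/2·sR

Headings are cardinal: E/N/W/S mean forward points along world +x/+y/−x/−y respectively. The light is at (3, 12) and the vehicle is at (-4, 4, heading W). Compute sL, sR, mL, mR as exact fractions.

100/81 20/13 2110/1053 -1460/1053

left sensor world pos  = (-6, 3); dL² = 162
right sensor world pos = (-6, 5); dR² = 130
sL = 200/162 = 100/81
sR = 200/130 = 20/13
mL = 1·sL + 1/2·sR = 2110/1053
mR = -1/2·sL + -1/2·sR = -1460/1053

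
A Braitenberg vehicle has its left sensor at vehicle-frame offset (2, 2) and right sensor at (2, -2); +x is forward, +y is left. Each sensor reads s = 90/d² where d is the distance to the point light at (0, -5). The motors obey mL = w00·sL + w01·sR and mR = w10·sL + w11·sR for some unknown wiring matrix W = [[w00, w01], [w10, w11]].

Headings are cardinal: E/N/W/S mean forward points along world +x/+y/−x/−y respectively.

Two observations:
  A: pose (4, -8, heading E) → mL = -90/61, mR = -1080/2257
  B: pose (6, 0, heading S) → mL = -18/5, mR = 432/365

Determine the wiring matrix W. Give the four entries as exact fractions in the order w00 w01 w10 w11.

obs A: pose=(4,-8,E) → sL=90/37, sR=90/61, mL=-90/61, mR=-1080/2257
obs B: pose=(6,0,S) → sL=90/73, sR=18/5, mL=-18/5, mR=432/365
sensor matrix S = [[90/37, 90/61], [90/73, 18/5]]; det S = 1143072/164761
solve [mL_A; mL_B] = S·[w00; w01] and [mR_A; mR_B] = S·[w10; w11]:
  w00 = 0, w01 = -1, w10 = -1/2, w11 = 1/2

0 -1 -1/2 1/2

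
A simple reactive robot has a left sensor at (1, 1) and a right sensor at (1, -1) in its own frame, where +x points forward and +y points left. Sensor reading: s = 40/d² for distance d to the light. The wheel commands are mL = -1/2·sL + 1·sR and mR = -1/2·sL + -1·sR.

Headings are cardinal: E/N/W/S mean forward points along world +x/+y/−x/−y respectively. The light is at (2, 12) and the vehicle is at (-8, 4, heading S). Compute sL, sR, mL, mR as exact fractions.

20/81 20/101 610/8181 -2630/8181

left sensor world pos  = (-7, 3); dL² = 162
right sensor world pos = (-9, 3); dR² = 202
sL = 40/162 = 20/81
sR = 40/202 = 20/101
mL = -1/2·sL + 1·sR = 610/8181
mR = -1/2·sL + -1·sR = -2630/8181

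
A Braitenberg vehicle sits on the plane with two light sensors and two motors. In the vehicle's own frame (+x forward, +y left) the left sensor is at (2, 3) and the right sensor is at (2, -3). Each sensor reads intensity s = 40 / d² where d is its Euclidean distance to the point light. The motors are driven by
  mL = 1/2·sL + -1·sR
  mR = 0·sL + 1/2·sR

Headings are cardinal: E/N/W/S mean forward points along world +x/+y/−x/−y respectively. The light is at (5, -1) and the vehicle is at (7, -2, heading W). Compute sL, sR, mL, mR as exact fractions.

left sensor world pos  = (5, -5); dL² = 16
right sensor world pos = (5, 1); dR² = 4
sL = 40/16 = 5/2
sR = 40/4 = 10
mL = 1/2·sL + -1·sR = -35/4
mR = 0·sL + 1/2·sR = 5

5/2 10 -35/4 5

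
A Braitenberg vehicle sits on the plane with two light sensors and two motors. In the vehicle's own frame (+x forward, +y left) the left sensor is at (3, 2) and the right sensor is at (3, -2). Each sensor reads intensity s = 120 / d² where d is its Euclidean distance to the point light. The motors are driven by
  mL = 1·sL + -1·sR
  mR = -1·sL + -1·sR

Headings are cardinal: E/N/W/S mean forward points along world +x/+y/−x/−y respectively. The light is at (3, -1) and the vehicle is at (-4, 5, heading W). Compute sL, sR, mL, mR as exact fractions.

30/29 30/41 360/1189 -2100/1189

left sensor world pos  = (-7, 3); dL² = 116
right sensor world pos = (-7, 7); dR² = 164
sL = 120/116 = 30/29
sR = 120/164 = 30/41
mL = 1·sL + -1·sR = 360/1189
mR = -1·sL + -1·sR = -2100/1189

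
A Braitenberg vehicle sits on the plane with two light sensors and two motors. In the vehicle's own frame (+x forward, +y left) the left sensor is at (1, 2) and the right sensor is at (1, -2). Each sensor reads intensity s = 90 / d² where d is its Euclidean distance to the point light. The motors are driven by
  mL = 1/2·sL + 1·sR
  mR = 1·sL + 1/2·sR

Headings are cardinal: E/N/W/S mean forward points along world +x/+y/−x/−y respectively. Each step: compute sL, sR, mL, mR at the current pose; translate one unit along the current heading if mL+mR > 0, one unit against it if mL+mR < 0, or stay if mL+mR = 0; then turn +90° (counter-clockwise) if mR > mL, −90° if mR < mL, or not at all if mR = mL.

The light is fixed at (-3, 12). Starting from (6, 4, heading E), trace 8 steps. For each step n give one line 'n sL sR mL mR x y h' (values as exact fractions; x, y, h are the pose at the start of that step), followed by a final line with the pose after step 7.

n=0: pose=(6,4,E); sL=45/68, sR=9/20; mL=531/680, mR=603/680; mL+mR=567/340 → advance +1; mR−mL=9/85 → turn +1·90°
n=1: pose=(7,4,N); sL=90/113, sR=90/193; mL=18855/21809, mR=22455/21809; mL+mR=41310/21809 → advance +1; mR−mL=3600/21809 → turn +1·90°
n=2: pose=(7,5,W); sL=5/9, sR=45/53; mL=1075/954, mR=935/954; mL+mR=335/159 → advance +1; mR−mL=-70/477 → turn -1·90°
n=3: pose=(6,5,N); sL=18/17, sR=90/157; mL=2943/2669, mR=3591/2669; mL+mR=6534/2669 → advance +1; mR−mL=648/2669 → turn +1·90°
n=4: pose=(6,6,W); sL=45/64, sR=9/8; mL=189/128, mR=81/64; mL+mR=351/128 → advance +1; mR−mL=-27/128 → turn -1·90°
n=5: pose=(5,6,N); sL=90/61, sR=18/25; mL=2223/1525, mR=2799/1525; mL+mR=5022/1525 → advance +1; mR−mL=576/1525 → turn +1·90°
n=6: pose=(5,7,W); sL=45/49, sR=45/29; mL=5715/2842, mR=4815/2842; mL+mR=5265/1421 → advance +1; mR−mL=-450/1421 → turn -1·90°
n=7: pose=(4,7,N); sL=90/41, sR=90/97; mL=8055/3977, mR=10575/3977; mL+mR=18630/3977 → advance +1; mR−mL=2520/3977 → turn +1·90°

0 45/68 9/20 531/680 603/680 6 4 E
1 90/113 90/193 18855/21809 22455/21809 7 4 N
2 5/9 45/53 1075/954 935/954 7 5 W
3 18/17 90/157 2943/2669 3591/2669 6 5 N
4 45/64 9/8 189/128 81/64 6 6 W
5 90/61 18/25 2223/1525 2799/1525 5 6 N
6 45/49 45/29 5715/2842 4815/2842 5 7 W
7 90/41 90/97 8055/3977 10575/3977 4 7 N
final 4 8 W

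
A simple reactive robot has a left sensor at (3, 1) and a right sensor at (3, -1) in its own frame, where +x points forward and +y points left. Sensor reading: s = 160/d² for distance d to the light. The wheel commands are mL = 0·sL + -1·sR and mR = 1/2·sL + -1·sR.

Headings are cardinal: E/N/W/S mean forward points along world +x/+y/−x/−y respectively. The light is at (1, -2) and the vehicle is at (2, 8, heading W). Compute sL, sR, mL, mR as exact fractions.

left sensor world pos  = (-1, 7); dL² = 85
right sensor world pos = (-1, 9); dR² = 125
sL = 160/85 = 32/17
sR = 160/125 = 32/25
mL = 0·sL + -1·sR = -32/25
mR = 1/2·sL + -1·sR = -144/425

32/17 32/25 -32/25 -144/425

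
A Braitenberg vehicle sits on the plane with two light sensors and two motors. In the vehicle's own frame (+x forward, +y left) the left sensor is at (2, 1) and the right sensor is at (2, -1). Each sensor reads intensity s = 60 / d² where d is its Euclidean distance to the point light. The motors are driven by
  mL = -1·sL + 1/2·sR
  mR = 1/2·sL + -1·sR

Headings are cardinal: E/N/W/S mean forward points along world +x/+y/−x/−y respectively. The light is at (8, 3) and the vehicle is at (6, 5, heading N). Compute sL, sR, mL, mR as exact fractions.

12/5 60/17 -54/85 -198/85

left sensor world pos  = (5, 7); dL² = 25
right sensor world pos = (7, 7); dR² = 17
sL = 60/25 = 12/5
sR = 60/17 = 60/17
mL = -1·sL + 1/2·sR = -54/85
mR = 1/2·sL + -1·sR = -198/85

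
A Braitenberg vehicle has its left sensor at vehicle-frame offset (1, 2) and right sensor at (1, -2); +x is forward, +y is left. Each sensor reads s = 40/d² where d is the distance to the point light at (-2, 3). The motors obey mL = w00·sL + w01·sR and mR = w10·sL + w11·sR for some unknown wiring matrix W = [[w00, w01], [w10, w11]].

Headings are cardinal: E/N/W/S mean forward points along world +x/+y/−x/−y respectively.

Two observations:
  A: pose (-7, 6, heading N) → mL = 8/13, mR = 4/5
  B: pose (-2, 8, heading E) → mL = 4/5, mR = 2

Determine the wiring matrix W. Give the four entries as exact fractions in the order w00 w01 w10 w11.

1 0 0 1/2

obs A: pose=(-7,6,N) → sL=8/13, sR=8/5, mL=8/13, mR=4/5
obs B: pose=(-2,8,E) → sL=4/5, sR=4, mL=4/5, mR=2
sensor matrix S = [[8/13, 8/5], [4/5, 4]]; det S = 384/325
solve [mL_A; mL_B] = S·[w00; w01] and [mR_A; mR_B] = S·[w10; w11]:
  w00 = 1, w01 = 0, w10 = 0, w11 = 1/2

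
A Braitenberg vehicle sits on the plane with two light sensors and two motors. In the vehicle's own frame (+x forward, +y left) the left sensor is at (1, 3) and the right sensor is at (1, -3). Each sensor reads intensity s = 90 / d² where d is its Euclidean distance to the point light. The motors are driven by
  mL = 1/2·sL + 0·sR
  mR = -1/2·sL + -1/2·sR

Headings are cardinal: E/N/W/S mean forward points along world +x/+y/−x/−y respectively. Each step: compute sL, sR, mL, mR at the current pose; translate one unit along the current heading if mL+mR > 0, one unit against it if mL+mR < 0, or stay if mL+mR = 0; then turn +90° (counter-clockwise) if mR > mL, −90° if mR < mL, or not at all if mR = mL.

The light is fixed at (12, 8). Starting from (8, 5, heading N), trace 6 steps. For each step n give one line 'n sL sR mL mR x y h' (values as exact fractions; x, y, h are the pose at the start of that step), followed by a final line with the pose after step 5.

0 90/53 18 45/53 -522/53 8 5 N
1 9 45/29 9/2 -153/29 8 4 E
2 90/29 90/89 45/29 -5310/2581 7 4 S
3 5/4 5/2 5/8 -15/8 7 5 W
4 90/53 18 45/53 -522/53 8 5 N
5 9 45/29 9/2 -153/29 8 4 E
final 7 4 S

n=0: pose=(8,5,N); sL=90/53, sR=18; mL=45/53, mR=-522/53; mL+mR=-9 → advance -1; mR−mL=-567/53 → turn -1·90°
n=1: pose=(8,4,E); sL=9, sR=45/29; mL=9/2, mR=-153/29; mL+mR=-45/58 → advance -1; mR−mL=-567/58 → turn -1·90°
n=2: pose=(7,4,S); sL=90/29, sR=90/89; mL=45/29, mR=-5310/2581; mL+mR=-45/89 → advance -1; mR−mL=-9315/2581 → turn -1·90°
n=3: pose=(7,5,W); sL=5/4, sR=5/2; mL=5/8, mR=-15/8; mL+mR=-5/4 → advance -1; mR−mL=-5/2 → turn -1·90°
n=4: pose=(8,5,N); sL=90/53, sR=18; mL=45/53, mR=-522/53; mL+mR=-9 → advance -1; mR−mL=-567/53 → turn -1·90°
n=5: pose=(8,4,E); sL=9, sR=45/29; mL=9/2, mR=-153/29; mL+mR=-45/58 → advance -1; mR−mL=-567/58 → turn -1·90°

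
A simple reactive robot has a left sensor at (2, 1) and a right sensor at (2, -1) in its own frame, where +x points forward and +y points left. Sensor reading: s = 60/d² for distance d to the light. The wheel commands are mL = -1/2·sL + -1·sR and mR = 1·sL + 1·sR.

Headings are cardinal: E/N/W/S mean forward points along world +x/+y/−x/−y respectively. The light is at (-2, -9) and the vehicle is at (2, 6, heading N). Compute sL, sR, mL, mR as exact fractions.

30/149 30/157 -6825/23393 9180/23393

left sensor world pos  = (1, 8); dL² = 298
right sensor world pos = (3, 8); dR² = 314
sL = 60/298 = 30/149
sR = 60/314 = 30/157
mL = -1/2·sL + -1·sR = -6825/23393
mR = 1·sL + 1·sR = 9180/23393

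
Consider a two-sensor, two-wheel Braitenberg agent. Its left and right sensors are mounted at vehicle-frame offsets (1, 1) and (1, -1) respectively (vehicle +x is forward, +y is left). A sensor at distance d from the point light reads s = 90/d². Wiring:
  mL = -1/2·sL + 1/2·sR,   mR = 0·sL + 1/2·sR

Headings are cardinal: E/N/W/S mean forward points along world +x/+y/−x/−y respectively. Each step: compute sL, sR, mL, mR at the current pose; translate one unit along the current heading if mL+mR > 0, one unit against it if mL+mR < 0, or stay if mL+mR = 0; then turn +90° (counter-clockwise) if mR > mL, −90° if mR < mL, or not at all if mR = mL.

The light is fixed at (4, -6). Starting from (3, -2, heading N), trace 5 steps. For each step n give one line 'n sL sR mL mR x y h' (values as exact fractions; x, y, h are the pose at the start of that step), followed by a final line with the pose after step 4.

0 90/29 18/5 36/145 9/5 3 -2 N
1 9/2 9/4 -9/8 9/8 3 -1 W
2 45/8 9/2 -9/16 9/4 3 -1 S
3 18/5 10 16/5 5 3 -2 E
4 45/13 45/13 0 45/26 4 -2 N
final 4 -1 W

n=0: pose=(3,-2,N); sL=90/29, sR=18/5; mL=36/145, mR=9/5; mL+mR=297/145 → advance +1; mR−mL=45/29 → turn +1·90°
n=1: pose=(3,-1,W); sL=9/2, sR=9/4; mL=-9/8, mR=9/8; mL+mR=0 → advance +0; mR−mL=9/4 → turn +1·90°
n=2: pose=(3,-1,S); sL=45/8, sR=9/2; mL=-9/16, mR=9/4; mL+mR=27/16 → advance +1; mR−mL=45/16 → turn +1·90°
n=3: pose=(3,-2,E); sL=18/5, sR=10; mL=16/5, mR=5; mL+mR=41/5 → advance +1; mR−mL=9/5 → turn +1·90°
n=4: pose=(4,-2,N); sL=45/13, sR=45/13; mL=0, mR=45/26; mL+mR=45/26 → advance +1; mR−mL=45/26 → turn +1·90°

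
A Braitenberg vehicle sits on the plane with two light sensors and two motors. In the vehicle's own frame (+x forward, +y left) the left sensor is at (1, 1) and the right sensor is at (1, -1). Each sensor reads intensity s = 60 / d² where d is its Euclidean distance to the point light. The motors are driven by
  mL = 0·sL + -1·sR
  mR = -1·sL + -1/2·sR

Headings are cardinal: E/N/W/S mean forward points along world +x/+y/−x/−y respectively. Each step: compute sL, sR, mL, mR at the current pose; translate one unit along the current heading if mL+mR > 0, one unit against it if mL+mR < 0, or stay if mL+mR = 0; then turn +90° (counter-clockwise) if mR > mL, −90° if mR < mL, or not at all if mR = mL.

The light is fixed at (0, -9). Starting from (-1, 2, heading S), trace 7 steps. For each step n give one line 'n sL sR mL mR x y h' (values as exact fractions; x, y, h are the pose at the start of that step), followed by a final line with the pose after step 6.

n=0: pose=(-1,2,S); sL=3/5, sR=15/26; mL=-15/26, mR=-231/260; mL+mR=-381/260 → advance -1; mR−mL=-81/260 → turn -1·90°
n=1: pose=(-1,3,W); sL=12/25, sR=60/173; mL=-60/173, mR=-2826/4325; mL+mR=-4326/4325 → advance -1; mR−mL=-1326/4325 → turn -1·90°
n=2: pose=(0,3,N); sL=6/17, sR=6/17; mL=-6/17, mR=-9/17; mL+mR=-15/17 → advance -1; mR−mL=-3/17 → turn -1·90°
n=3: pose=(0,2,E); sL=12/29, sR=60/101; mL=-60/101, mR=-2082/2929; mL+mR=-3822/2929 → advance -1; mR−mL=-342/2929 → turn -1·90°
n=4: pose=(-1,2,S); sL=3/5, sR=15/26; mL=-15/26, mR=-231/260; mL+mR=-381/260 → advance -1; mR−mL=-81/260 → turn -1·90°
n=5: pose=(-1,3,W); sL=12/25, sR=60/173; mL=-60/173, mR=-2826/4325; mL+mR=-4326/4325 → advance -1; mR−mL=-1326/4325 → turn -1·90°
n=6: pose=(0,3,N); sL=6/17, sR=6/17; mL=-6/17, mR=-9/17; mL+mR=-15/17 → advance -1; mR−mL=-3/17 → turn -1·90°

0 3/5 15/26 -15/26 -231/260 -1 2 S
1 12/25 60/173 -60/173 -2826/4325 -1 3 W
2 6/17 6/17 -6/17 -9/17 0 3 N
3 12/29 60/101 -60/101 -2082/2929 0 2 E
4 3/5 15/26 -15/26 -231/260 -1 2 S
5 12/25 60/173 -60/173 -2826/4325 -1 3 W
6 6/17 6/17 -6/17 -9/17 0 3 N
final 0 2 E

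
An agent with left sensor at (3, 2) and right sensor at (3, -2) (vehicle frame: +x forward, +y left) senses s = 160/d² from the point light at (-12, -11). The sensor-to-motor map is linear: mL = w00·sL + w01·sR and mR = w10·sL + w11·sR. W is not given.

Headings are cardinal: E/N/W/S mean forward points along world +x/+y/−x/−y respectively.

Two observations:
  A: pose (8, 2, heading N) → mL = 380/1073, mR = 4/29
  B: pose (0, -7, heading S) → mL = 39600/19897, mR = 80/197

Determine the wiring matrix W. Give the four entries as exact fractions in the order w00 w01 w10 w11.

1/2 1 1/2 0

obs A: pose=(8,2,N) → sL=8/29, sR=8/37, mL=380/1073, mR=4/29
obs B: pose=(0,-7,S) → sL=160/197, sR=160/101, mL=39600/19897, mR=80/197
sensor matrix S = [[8/29, 8/37], [160/197, 160/101]]; det S = 5580800/21349481
solve [mL_A; mL_B] = S·[w00; w01] and [mR_A; mR_B] = S·[w10; w11]:
  w00 = 1/2, w01 = 1, w10 = 1/2, w11 = 0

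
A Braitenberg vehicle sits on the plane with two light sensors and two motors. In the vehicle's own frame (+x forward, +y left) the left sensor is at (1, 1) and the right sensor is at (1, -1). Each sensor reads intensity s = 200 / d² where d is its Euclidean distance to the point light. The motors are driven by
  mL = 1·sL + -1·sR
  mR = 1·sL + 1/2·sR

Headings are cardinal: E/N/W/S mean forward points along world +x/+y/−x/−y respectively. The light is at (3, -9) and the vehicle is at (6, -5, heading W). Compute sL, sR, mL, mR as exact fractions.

left sensor world pos  = (5, -6); dL² = 13
right sensor world pos = (5, -4); dR² = 29
sL = 200/13 = 200/13
sR = 200/29 = 200/29
mL = 1·sL + -1·sR = 3200/377
mR = 1·sL + 1/2·sR = 7100/377

200/13 200/29 3200/377 7100/377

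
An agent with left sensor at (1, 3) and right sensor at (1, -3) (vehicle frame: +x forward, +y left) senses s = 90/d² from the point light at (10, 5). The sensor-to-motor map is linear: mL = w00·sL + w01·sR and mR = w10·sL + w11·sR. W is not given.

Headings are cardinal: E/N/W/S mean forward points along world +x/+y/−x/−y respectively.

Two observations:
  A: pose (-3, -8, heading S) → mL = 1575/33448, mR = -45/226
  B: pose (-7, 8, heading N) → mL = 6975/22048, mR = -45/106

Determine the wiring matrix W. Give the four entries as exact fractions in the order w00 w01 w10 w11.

-1/2 1 0 -1

obs A: pose=(-3,-8,S) → sL=45/148, sR=45/226, mL=1575/33448, mR=-45/226
obs B: pose=(-7,8,N) → sL=45/208, sR=45/106, mL=6975/22048, mR=-45/106
sensor matrix S = [[45/148, 45/226], [45/208, 45/106]]; det S = 7927875/92182688
solve [mL_A; mL_B] = S·[w00; w01] and [mR_A; mR_B] = S·[w10; w11]:
  w00 = -1/2, w01 = 1, w10 = 0, w11 = -1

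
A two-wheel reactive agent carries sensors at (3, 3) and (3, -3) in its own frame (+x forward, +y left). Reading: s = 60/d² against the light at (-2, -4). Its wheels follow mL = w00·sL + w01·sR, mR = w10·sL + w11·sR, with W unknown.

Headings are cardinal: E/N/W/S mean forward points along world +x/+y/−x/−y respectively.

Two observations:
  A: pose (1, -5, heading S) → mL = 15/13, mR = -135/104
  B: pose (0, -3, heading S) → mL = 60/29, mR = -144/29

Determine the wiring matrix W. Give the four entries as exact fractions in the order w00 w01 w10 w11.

1 0 1/2 -1/2

obs A: pose=(1,-5,S) → sL=15/13, sR=15/4, mL=15/13, mR=-135/104
obs B: pose=(0,-3,S) → sL=60/29, sR=12, mL=60/29, mR=-144/29
sensor matrix S = [[15/13, 15/4], [60/29, 12]]; det S = 2295/377
solve [mL_A; mL_B] = S·[w00; w01] and [mR_A; mR_B] = S·[w10; w11]:
  w00 = 1, w01 = 0, w10 = 1/2, w11 = -1/2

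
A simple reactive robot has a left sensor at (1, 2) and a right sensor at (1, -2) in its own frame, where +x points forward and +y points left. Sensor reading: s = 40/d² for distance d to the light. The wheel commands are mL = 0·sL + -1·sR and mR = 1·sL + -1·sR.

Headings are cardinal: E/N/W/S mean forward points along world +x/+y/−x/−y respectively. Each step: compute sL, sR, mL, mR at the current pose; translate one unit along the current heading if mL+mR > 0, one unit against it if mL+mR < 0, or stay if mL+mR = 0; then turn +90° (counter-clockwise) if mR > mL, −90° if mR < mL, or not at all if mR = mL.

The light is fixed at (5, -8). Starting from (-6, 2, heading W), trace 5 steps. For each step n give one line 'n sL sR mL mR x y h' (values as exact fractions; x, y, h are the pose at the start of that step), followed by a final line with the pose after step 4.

0 5/26 5/36 -5/36 25/468 -6 2 W
1 8/29 8/45 -8/45 128/1305 -5 2 S
2 4/25 20/81 -20/81 -176/2025 -5 3 E
3 40/313 8/45 -8/45 -704/14085 -6 3 N
4 5/26 5/36 -5/36 25/468 -6 2 W
final -5 2 S

n=0: pose=(-6,2,W); sL=5/26, sR=5/36; mL=-5/36, mR=25/468; mL+mR=-10/117 → advance -1; mR−mL=5/26 → turn +1·90°
n=1: pose=(-5,2,S); sL=8/29, sR=8/45; mL=-8/45, mR=128/1305; mL+mR=-104/1305 → advance -1; mR−mL=8/29 → turn +1·90°
n=2: pose=(-5,3,E); sL=4/25, sR=20/81; mL=-20/81, mR=-176/2025; mL+mR=-676/2025 → advance -1; mR−mL=4/25 → turn +1·90°
n=3: pose=(-6,3,N); sL=40/313, sR=8/45; mL=-8/45, mR=-704/14085; mL+mR=-3208/14085 → advance -1; mR−mL=40/313 → turn +1·90°
n=4: pose=(-6,2,W); sL=5/26, sR=5/36; mL=-5/36, mR=25/468; mL+mR=-10/117 → advance -1; mR−mL=5/26 → turn +1·90°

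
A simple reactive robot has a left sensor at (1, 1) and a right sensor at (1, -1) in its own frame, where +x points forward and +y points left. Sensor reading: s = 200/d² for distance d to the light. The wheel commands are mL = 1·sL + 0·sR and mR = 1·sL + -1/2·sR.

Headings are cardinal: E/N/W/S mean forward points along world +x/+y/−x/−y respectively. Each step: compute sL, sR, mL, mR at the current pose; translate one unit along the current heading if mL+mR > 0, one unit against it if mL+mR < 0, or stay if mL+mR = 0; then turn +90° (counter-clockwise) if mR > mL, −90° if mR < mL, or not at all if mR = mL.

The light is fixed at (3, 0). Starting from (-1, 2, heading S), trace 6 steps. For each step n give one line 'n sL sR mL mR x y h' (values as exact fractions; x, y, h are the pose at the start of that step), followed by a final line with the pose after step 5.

0 20 100/13 20 210/13 -1 2 S
1 8 200/29 8 132/29 -1 1 W
2 5 10 5 0 -2 1 N
3 8 200/17 8 36/17 -2 2 E
4 20 100/13 20 210/13 -1 2 S
5 8 200/29 8 132/29 -1 1 W
final -2 1 N

n=0: pose=(-1,2,S); sL=20, sR=100/13; mL=20, mR=210/13; mL+mR=470/13 → advance +1; mR−mL=-50/13 → turn -1·90°
n=1: pose=(-1,1,W); sL=8, sR=200/29; mL=8, mR=132/29; mL+mR=364/29 → advance +1; mR−mL=-100/29 → turn -1·90°
n=2: pose=(-2,1,N); sL=5, sR=10; mL=5, mR=0; mL+mR=5 → advance +1; mR−mL=-5 → turn -1·90°
n=3: pose=(-2,2,E); sL=8, sR=200/17; mL=8, mR=36/17; mL+mR=172/17 → advance +1; mR−mL=-100/17 → turn -1·90°
n=4: pose=(-1,2,S); sL=20, sR=100/13; mL=20, mR=210/13; mL+mR=470/13 → advance +1; mR−mL=-50/13 → turn -1·90°
n=5: pose=(-1,1,W); sL=8, sR=200/29; mL=8, mR=132/29; mL+mR=364/29 → advance +1; mR−mL=-100/29 → turn -1·90°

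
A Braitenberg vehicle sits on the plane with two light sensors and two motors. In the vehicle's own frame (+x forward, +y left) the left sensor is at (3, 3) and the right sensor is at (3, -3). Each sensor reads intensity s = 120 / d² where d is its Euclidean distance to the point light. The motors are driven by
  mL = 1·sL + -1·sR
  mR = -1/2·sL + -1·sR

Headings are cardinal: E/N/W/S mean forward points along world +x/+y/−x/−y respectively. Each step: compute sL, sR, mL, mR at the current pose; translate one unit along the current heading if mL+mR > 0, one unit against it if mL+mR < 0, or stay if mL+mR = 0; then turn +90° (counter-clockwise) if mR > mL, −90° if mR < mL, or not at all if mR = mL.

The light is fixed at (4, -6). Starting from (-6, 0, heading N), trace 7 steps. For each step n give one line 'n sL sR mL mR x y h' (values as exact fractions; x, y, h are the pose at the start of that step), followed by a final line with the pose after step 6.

0 12/25 12/13 -144/325 -378/325 -6 0 N
1 120/113 120/53 -7200/5989 -16740/5989 -6 -1 E
2 30/17 3/5 99/85 -126/85 -7 -1 S
3 24/41 120/277 1728/11357 -8244/11357 -7 0 W
4 12/25 12/13 -144/325 -378/325 -6 0 N
5 120/113 120/53 -7200/5989 -16740/5989 -6 -1 E
6 30/17 3/5 99/85 -126/85 -7 -1 S
final -7 0 W

n=0: pose=(-6,0,N); sL=12/25, sR=12/13; mL=-144/325, mR=-378/325; mL+mR=-522/325 → advance -1; mR−mL=-18/25 → turn -1·90°
n=1: pose=(-6,-1,E); sL=120/113, sR=120/53; mL=-7200/5989, mR=-16740/5989; mL+mR=-23940/5989 → advance -1; mR−mL=-180/113 → turn -1·90°
n=2: pose=(-7,-1,S); sL=30/17, sR=3/5; mL=99/85, mR=-126/85; mL+mR=-27/85 → advance -1; mR−mL=-45/17 → turn -1·90°
n=3: pose=(-7,0,W); sL=24/41, sR=120/277; mL=1728/11357, mR=-8244/11357; mL+mR=-6516/11357 → advance -1; mR−mL=-36/41 → turn -1·90°
n=4: pose=(-6,0,N); sL=12/25, sR=12/13; mL=-144/325, mR=-378/325; mL+mR=-522/325 → advance -1; mR−mL=-18/25 → turn -1·90°
n=5: pose=(-6,-1,E); sL=120/113, sR=120/53; mL=-7200/5989, mR=-16740/5989; mL+mR=-23940/5989 → advance -1; mR−mL=-180/113 → turn -1·90°
n=6: pose=(-7,-1,S); sL=30/17, sR=3/5; mL=99/85, mR=-126/85; mL+mR=-27/85 → advance -1; mR−mL=-45/17 → turn -1·90°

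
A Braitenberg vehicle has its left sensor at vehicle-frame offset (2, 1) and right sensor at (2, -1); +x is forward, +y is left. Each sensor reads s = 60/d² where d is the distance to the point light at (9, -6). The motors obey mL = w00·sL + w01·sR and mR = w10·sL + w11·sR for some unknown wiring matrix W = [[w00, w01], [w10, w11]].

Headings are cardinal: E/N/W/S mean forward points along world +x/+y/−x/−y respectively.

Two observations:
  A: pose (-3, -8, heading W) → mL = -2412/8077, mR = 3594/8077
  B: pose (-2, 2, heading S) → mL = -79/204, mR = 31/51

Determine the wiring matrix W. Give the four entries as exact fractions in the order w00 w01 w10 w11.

-1/2 -1/2 1 1/2

obs A: pose=(-3,-8,W) → sL=12/41, sR=60/197, mL=-2412/8077, mR=3594/8077
obs B: pose=(-2,2,S) → sL=15/34, sR=1/3, mL=-79/204, mR=31/51
sensor matrix S = [[12/41, 60/197], [15/34, 1/3]]; det S = -5054/137309
solve [mL_A; mL_B] = S·[w00; w01] and [mR_A; mR_B] = S·[w10; w11]:
  w00 = -1/2, w01 = -1/2, w10 = 1, w11 = 1/2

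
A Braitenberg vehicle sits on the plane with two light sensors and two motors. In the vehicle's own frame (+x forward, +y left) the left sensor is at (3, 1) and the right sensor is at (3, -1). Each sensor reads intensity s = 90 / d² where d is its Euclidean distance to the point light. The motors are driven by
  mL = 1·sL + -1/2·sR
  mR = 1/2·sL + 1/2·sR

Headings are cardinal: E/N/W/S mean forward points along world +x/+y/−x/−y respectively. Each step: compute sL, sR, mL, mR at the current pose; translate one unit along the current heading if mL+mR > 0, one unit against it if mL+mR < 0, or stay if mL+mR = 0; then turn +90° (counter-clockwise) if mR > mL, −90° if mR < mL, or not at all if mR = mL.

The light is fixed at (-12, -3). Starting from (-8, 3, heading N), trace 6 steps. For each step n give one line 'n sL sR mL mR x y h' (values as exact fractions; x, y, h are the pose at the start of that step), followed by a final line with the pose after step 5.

0 1 45/53 61/106 49/53 -8 3 N
1 90/37 18/13 837/481 918/481 -8 4 W
2 45/16 9/2 9/16 117/32 -9 4 S
3 18/17 90/61 333/1037 1314/1037 -9 3 E
4 1 45/53 61/106 49/53 -8 3 N
5 90/37 18/13 837/481 918/481 -8 4 W
final -9 4 S

n=0: pose=(-8,3,N); sL=1, sR=45/53; mL=61/106, mR=49/53; mL+mR=3/2 → advance +1; mR−mL=37/106 → turn +1·90°
n=1: pose=(-8,4,W); sL=90/37, sR=18/13; mL=837/481, mR=918/481; mL+mR=135/37 → advance +1; mR−mL=81/481 → turn +1·90°
n=2: pose=(-9,4,S); sL=45/16, sR=9/2; mL=9/16, mR=117/32; mL+mR=135/32 → advance +1; mR−mL=99/32 → turn +1·90°
n=3: pose=(-9,3,E); sL=18/17, sR=90/61; mL=333/1037, mR=1314/1037; mL+mR=27/17 → advance +1; mR−mL=981/1037 → turn +1·90°
n=4: pose=(-8,3,N); sL=1, sR=45/53; mL=61/106, mR=49/53; mL+mR=3/2 → advance +1; mR−mL=37/106 → turn +1·90°
n=5: pose=(-8,4,W); sL=90/37, sR=18/13; mL=837/481, mR=918/481; mL+mR=135/37 → advance +1; mR−mL=81/481 → turn +1·90°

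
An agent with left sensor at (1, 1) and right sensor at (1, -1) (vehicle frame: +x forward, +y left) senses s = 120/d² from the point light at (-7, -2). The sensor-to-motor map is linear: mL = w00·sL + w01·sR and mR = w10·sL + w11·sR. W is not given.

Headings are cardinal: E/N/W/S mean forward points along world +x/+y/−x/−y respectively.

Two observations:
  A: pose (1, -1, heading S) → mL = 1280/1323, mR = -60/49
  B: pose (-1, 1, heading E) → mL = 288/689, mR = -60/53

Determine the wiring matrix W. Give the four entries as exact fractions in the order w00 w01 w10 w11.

-1 1 0 -1/2

obs A: pose=(1,-1,S) → sL=40/27, sR=120/49, mL=1280/1323, mR=-60/49
obs B: pose=(-1,1,E) → sL=24/13, sR=120/53, mL=288/689, mR=-60/53
sensor matrix S = [[40/27, 120/49], [24/13, 120/53]]; det S = -354560/303849
solve [mL_A; mL_B] = S·[w00; w01] and [mR_A; mR_B] = S·[w10; w11]:
  w00 = -1, w01 = 1, w10 = 0, w11 = -1/2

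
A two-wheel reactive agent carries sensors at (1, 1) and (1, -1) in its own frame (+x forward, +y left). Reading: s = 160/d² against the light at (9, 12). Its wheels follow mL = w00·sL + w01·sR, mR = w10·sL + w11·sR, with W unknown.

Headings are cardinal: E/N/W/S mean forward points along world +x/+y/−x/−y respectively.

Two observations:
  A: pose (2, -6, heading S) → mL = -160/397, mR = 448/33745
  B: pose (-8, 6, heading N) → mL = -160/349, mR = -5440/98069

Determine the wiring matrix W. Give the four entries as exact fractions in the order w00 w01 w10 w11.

-1 0 1/2 -1/2

obs A: pose=(2,-6,S) → sL=160/397, sR=32/85, mL=-160/397, mR=448/33745
obs B: pose=(-8,6,N) → sL=160/349, sR=160/281, mL=-160/349, mR=-5440/98069
sensor matrix S = [[160/397, 32/85], [160/349, 160/281]]; det S = 37650432/661867681
solve [mL_A; mL_B] = S·[w00; w01] and [mR_A; mR_B] = S·[w10; w11]:
  w00 = -1, w01 = 0, w10 = 1/2, w11 = -1/2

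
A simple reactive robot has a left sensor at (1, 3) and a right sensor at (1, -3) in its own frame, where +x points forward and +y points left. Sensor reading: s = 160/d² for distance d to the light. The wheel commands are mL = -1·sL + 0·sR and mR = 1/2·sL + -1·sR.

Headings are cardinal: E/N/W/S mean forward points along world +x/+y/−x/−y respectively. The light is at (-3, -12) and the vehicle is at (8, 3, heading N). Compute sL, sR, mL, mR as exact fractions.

1/2 40/113 -1/2 -47/452

left sensor world pos  = (5, 4); dL² = 320
right sensor world pos = (11, 4); dR² = 452
sL = 160/320 = 1/2
sR = 160/452 = 40/113
mL = -1·sL + 0·sR = -1/2
mR = 1/2·sL + -1·sR = -47/452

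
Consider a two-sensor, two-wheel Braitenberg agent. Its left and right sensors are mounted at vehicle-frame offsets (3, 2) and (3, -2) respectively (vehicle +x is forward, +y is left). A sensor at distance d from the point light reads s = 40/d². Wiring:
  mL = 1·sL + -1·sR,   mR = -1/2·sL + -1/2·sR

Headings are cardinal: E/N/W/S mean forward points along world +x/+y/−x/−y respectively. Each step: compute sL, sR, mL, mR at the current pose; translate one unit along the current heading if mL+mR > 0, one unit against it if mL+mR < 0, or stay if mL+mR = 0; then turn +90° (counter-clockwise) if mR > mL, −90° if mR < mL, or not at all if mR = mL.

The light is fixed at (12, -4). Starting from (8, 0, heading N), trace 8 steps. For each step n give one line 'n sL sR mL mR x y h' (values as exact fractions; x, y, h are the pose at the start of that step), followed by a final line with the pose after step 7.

n=0: pose=(8,0,N); sL=8/17, sR=40/53; mL=-256/901, mR=-552/901; mL+mR=-808/901 → advance -1; mR−mL=-296/901 → turn -1·90°
n=1: pose=(8,-1,E); sL=20/13, sR=20; mL=-240/13, mR=-140/13; mL+mR=-380/13 → advance -1; mR−mL=100/13 → turn +1·90°
n=2: pose=(7,-1,N); sL=8/17, sR=8/9; mL=-64/153, mR=-104/153; mL+mR=-56/51 → advance -1; mR−mL=-40/153 → turn -1·90°
n=3: pose=(7,-2,E); sL=2, sR=10; mL=-8, mR=-6; mL+mR=-14 → advance -1; mR−mL=2 → turn +1·90°
n=4: pose=(6,-2,N); sL=40/89, sR=40/41; mL=-1920/3649, mR=-2600/3649; mL+mR=-4520/3649 → advance -1; mR−mL=-680/3649 → turn -1·90°
n=5: pose=(6,-3,E); sL=20/9, sR=4; mL=-16/9, mR=-28/9; mL+mR=-44/9 → advance -1; mR−mL=-4/3 → turn -1·90°
n=6: pose=(5,-3,S); sL=40/29, sR=8/17; mL=448/493, mR=-456/493; mL+mR=-8/493 → advance -1; mR−mL=-904/493 → turn -1·90°
n=7: pose=(5,-2,W); sL=2/5, sR=10/29; mL=8/145, mR=-54/145; mL+mR=-46/145 → advance -1; mR−mL=-62/145 → turn -1·90°

0 8/17 40/53 -256/901 -552/901 8 0 N
1 20/13 20 -240/13 -140/13 8 -1 E
2 8/17 8/9 -64/153 -104/153 7 -1 N
3 2 10 -8 -6 7 -2 E
4 40/89 40/41 -1920/3649 -2600/3649 6 -2 N
5 20/9 4 -16/9 -28/9 6 -3 E
6 40/29 8/17 448/493 -456/493 5 -3 S
7 2/5 10/29 8/145 -54/145 5 -2 W
final 6 -2 N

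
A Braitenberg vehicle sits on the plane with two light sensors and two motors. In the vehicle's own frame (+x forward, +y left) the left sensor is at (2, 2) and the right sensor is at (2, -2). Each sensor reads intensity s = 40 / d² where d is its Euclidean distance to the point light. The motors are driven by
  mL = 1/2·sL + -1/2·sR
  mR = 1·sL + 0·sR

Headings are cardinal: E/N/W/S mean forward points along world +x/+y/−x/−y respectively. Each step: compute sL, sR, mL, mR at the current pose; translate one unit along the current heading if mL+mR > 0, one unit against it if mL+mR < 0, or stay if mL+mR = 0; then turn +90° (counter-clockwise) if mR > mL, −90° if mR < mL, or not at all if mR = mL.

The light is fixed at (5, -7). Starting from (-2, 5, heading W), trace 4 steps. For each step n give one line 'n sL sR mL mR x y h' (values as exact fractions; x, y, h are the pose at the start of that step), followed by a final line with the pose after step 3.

n=0: pose=(-2,5,W); sL=40/181, sR=40/277; mL=1920/50137, mR=40/181; mL+mR=13000/50137 → advance +1; mR−mL=9160/50137 → turn +1·90°
n=1: pose=(-3,5,S); sL=5/17, sR=1/5; mL=4/85, mR=5/17; mL+mR=29/85 → advance +1; mR−mL=21/85 → turn +1·90°
n=2: pose=(-3,4,E); sL=8/41, sR=40/117; mL=-352/4797, mR=8/41; mL+mR=584/4797 → advance +1; mR−mL=1288/4797 → turn +1·90°
n=3: pose=(-2,4,N); sL=4/25, sR=20/97; mL=-56/2425, mR=4/25; mL+mR=332/2425 → advance +1; mR−mL=444/2425 → turn +1·90°

0 40/181 40/277 1920/50137 40/181 -2 5 W
1 5/17 1/5 4/85 5/17 -3 5 S
2 8/41 40/117 -352/4797 8/41 -3 4 E
3 4/25 20/97 -56/2425 4/25 -2 4 N
final -2 5 W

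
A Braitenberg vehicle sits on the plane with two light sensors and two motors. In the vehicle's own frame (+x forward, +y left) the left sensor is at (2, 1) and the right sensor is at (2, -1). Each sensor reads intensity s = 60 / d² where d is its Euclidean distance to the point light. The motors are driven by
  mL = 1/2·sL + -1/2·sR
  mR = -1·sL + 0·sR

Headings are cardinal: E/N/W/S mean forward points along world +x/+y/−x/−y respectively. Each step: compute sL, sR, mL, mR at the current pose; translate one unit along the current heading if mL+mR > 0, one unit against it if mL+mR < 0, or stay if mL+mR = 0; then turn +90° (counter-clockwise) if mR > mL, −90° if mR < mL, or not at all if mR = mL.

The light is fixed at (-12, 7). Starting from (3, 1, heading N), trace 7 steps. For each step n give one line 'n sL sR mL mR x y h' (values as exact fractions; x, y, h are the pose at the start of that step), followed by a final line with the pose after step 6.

0 15/53 15/68 225/7208 -15/53 3 1 N
1 12/65 60/353 168/22945 -12/65 3 0 E
2 10/51 6/25 -28/1275 -10/51 2 0 S
3 60/193 60/169 -720/32617 -60/193 2 1 W
4 15/53 15/68 225/7208 -15/53 3 1 N
5 12/65 60/353 168/22945 -12/65 3 0 E
6 10/51 6/25 -28/1275 -10/51 2 0 S
final 2 1 W

n=0: pose=(3,1,N); sL=15/53, sR=15/68; mL=225/7208, mR=-15/53; mL+mR=-1815/7208 → advance -1; mR−mL=-2265/7208 → turn -1·90°
n=1: pose=(3,0,E); sL=12/65, sR=60/353; mL=168/22945, mR=-12/65; mL+mR=-4068/22945 → advance -1; mR−mL=-4404/22945 → turn -1·90°
n=2: pose=(2,0,S); sL=10/51, sR=6/25; mL=-28/1275, mR=-10/51; mL+mR=-278/1275 → advance -1; mR−mL=-74/425 → turn -1·90°
n=3: pose=(2,1,W); sL=60/193, sR=60/169; mL=-720/32617, mR=-60/193; mL+mR=-10860/32617 → advance -1; mR−mL=-9420/32617 → turn -1·90°
n=4: pose=(3,1,N); sL=15/53, sR=15/68; mL=225/7208, mR=-15/53; mL+mR=-1815/7208 → advance -1; mR−mL=-2265/7208 → turn -1·90°
n=5: pose=(3,0,E); sL=12/65, sR=60/353; mL=168/22945, mR=-12/65; mL+mR=-4068/22945 → advance -1; mR−mL=-4404/22945 → turn -1·90°
n=6: pose=(2,0,S); sL=10/51, sR=6/25; mL=-28/1275, mR=-10/51; mL+mR=-278/1275 → advance -1; mR−mL=-74/425 → turn -1·90°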